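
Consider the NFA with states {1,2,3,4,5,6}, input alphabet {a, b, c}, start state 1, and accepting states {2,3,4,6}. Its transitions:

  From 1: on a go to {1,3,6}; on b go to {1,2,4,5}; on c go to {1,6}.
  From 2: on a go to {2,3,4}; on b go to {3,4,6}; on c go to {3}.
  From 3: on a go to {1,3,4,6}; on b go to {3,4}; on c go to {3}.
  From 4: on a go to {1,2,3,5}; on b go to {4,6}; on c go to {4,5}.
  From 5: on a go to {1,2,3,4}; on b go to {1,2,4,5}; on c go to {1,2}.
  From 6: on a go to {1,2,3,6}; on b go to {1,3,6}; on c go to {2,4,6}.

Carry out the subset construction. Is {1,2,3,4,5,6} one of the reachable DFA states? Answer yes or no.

yes

Start state of the DFA: {1}.
{1} --a--> {1,3,6}  [new]
{1} --b--> {1,2,4,5}  [new]
{1} --c--> {1,6}  [new]
{1,3,6} --a--> {1,2,3,4,6}  [new]
{1,3,6} --b--> {1,2,3,4,5,6}  [new]
{1,3,6} --c--> {1,2,3,4,6}  [seen]
{1,2,4,5} --a--> {1,2,3,4,5,6}  [seen]
{1,2,4,5} --b--> {1,2,3,4,5,6}  [seen]
{1,2,4,5} --c--> {1,2,3,4,5,6}  [seen]
{1,6} --a--> {1,2,3,6}  [new]
{1,6} --b--> {1,2,3,4,5,6}  [seen]
{1,6} --c--> {1,2,4,6}  [new]
{1,2,3,4,6} --a--> {1,2,3,4,5,6}  [seen]
{1,2,3,4,6} --b--> {1,2,3,4,5,6}  [seen]
{1,2,3,4,6} --c--> {1,2,3,4,5,6}  [seen]
{1,2,3,4,5,6} --a--> {1,2,3,4,5,6}  [seen]
{1,2,3,4,5,6} --b--> {1,2,3,4,5,6}  [seen]
{1,2,3,4,5,6} --c--> {1,2,3,4,5,6}  [seen]
{1,2,3,6} --a--> {1,2,3,4,6}  [seen]
{1,2,3,6} --b--> {1,2,3,4,5,6}  [seen]
{1,2,3,6} --c--> {1,2,3,4,6}  [seen]
{1,2,4,6} --a--> {1,2,3,4,5,6}  [seen]
{1,2,4,6} --b--> {1,2,3,4,5,6}  [seen]
{1,2,4,6} --c--> {1,2,3,4,5,6}  [seen]
Reachable DFA states: {1}, {1,3,6}, {1,2,4,5}, {1,6}, {1,2,3,4,6}, {1,2,3,4,5,6}, {1,2,3,6}, {1,2,4,6}.
{1,2,3,4,5,6} is among them.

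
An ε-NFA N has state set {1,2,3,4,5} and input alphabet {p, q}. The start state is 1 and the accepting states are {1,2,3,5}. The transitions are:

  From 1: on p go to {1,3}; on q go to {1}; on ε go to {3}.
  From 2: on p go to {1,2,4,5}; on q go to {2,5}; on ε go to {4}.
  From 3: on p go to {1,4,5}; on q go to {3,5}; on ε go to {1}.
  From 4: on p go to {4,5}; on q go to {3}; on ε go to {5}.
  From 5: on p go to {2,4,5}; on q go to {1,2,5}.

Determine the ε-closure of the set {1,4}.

Begin with {1,4}.
1 →ε {3}; add 3.
4 →ε {5}; add 5.
ε-closure = {1,3,4,5}.

{1,3,4,5}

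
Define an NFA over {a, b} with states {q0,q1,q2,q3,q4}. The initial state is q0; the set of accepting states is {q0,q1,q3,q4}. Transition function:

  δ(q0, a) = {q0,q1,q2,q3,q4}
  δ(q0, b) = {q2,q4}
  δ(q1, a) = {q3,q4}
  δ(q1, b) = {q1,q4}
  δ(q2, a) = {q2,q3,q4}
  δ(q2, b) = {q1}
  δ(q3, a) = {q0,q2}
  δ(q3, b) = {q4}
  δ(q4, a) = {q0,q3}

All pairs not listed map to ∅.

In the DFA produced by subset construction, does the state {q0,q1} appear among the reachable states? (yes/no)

no

Start state of the DFA: {q0}.
{q0} --a--> {q0,q1,q2,q3,q4}  [new]
{q0} --b--> {q2,q4}  [new]
{q0,q1,q2,q3,q4} --a--> {q0,q1,q2,q3,q4}  [seen]
{q0,q1,q2,q3,q4} --b--> {q1,q2,q4}  [new]
{q2,q4} --a--> {q0,q2,q3,q4}  [new]
{q2,q4} --b--> {q1}  [new]
{q1,q2,q4} --a--> {q0,q2,q3,q4}  [seen]
{q1,q2,q4} --b--> {q1,q4}  [new]
{q0,q2,q3,q4} --a--> {q0,q1,q2,q3,q4}  [seen]
{q0,q2,q3,q4} --b--> {q1,q2,q4}  [seen]
{q1} --a--> {q3,q4}  [new]
{q1} --b--> {q1,q4}  [seen]
{q1,q4} --a--> {q0,q3,q4}  [new]
{q1,q4} --b--> {q1,q4}  [seen]
{q3,q4} --a--> {q0,q2,q3}  [new]
{q3,q4} --b--> {q4}  [new]
{q0,q3,q4} --a--> {q0,q1,q2,q3,q4}  [seen]
{q0,q3,q4} --b--> {q2,q4}  [seen]
{q0,q2,q3} --a--> {q0,q1,q2,q3,q4}  [seen]
{q0,q2,q3} --b--> {q1,q2,q4}  [seen]
{q4} --a--> {q0,q3}  [new]
{q4} --b--> ∅  [new]
{q0,q3} --a--> {q0,q1,q2,q3,q4}  [seen]
{q0,q3} --b--> {q2,q4}  [seen]
∅ --a--> ∅  [seen]
∅ --b--> ∅  [seen]
Reachable DFA states: {q0}, {q0,q1,q2,q3,q4}, {q2,q4}, {q1,q2,q4}, {q0,q2,q3,q4}, {q1}, {q1,q4}, {q3,q4}, {q0,q3,q4}, {q0,q2,q3}, {q4}, {q0,q3}, ∅.
{q0,q1} is not among them.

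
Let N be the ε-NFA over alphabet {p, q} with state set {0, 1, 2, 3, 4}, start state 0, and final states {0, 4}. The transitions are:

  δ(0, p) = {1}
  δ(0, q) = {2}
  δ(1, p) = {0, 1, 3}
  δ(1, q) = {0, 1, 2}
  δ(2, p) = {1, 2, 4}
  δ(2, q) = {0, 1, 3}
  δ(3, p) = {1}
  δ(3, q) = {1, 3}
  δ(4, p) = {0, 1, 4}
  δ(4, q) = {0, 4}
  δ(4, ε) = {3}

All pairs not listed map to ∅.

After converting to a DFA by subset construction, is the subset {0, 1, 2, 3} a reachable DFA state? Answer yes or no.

yes

Start state of the DFA: {0} (ε-closure of the NFA start).
{0} --p--> {1}  [new]
{0} --q--> {2}  [new]
{1} --p--> {0, 1, 3}  [new]
{1} --q--> {0, 1, 2}  [new]
{2} --p--> {1, 2, 3, 4}  [new]
{2} --q--> {0, 1, 3}  [seen]
{0, 1, 3} --p--> {0, 1, 3}  [seen]
{0, 1, 3} --q--> {0, 1, 2, 3}  [new]
{0, 1, 2} --p--> {0, 1, 2, 3, 4}  [new]
{0, 1, 2} --q--> {0, 1, 2, 3}  [seen]
{1, 2, 3, 4} --p--> {0, 1, 2, 3, 4}  [seen]
{1, 2, 3, 4} --q--> {0, 1, 2, 3, 4}  [seen]
{0, 1, 2, 3} --p--> {0, 1, 2, 3, 4}  [seen]
{0, 1, 2, 3} --q--> {0, 1, 2, 3}  [seen]
{0, 1, 2, 3, 4} --p--> {0, 1, 2, 3, 4}  [seen]
{0, 1, 2, 3, 4} --q--> {0, 1, 2, 3, 4}  [seen]
Reachable DFA states: {0}, {1}, {2}, {0, 1, 3}, {0, 1, 2}, {1, 2, 3, 4}, {0, 1, 2, 3}, {0, 1, 2, 3, 4}.
{0, 1, 2, 3} is among them.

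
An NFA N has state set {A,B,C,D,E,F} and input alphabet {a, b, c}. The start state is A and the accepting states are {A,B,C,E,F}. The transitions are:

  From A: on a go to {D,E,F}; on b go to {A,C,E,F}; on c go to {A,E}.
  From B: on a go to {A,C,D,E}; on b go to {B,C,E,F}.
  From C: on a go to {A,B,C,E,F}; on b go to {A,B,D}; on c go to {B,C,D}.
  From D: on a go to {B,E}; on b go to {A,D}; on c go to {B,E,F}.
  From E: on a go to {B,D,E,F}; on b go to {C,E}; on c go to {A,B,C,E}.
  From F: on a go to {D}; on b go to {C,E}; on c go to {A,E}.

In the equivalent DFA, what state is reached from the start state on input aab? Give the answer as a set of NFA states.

Start: {A}.
δ(A,a) = {D,E,F}.
Union: {D,E,F}.
After a: {D,E,F}.
δ(D,a) = {B,E}; δ(E,a) = {B,D,E,F}; δ(F,a) = {D}.
Union: {B,D,E,F}.
After a: {B,D,E,F}.
δ(B,b) = {B,C,E,F}; δ(D,b) = {A,D}; δ(E,b) = {C,E}; δ(F,b) = {C,E}.
Union: {A,B,C,D,E,F}.
After b: {A,B,C,D,E,F}.

{A,B,C,D,E,F}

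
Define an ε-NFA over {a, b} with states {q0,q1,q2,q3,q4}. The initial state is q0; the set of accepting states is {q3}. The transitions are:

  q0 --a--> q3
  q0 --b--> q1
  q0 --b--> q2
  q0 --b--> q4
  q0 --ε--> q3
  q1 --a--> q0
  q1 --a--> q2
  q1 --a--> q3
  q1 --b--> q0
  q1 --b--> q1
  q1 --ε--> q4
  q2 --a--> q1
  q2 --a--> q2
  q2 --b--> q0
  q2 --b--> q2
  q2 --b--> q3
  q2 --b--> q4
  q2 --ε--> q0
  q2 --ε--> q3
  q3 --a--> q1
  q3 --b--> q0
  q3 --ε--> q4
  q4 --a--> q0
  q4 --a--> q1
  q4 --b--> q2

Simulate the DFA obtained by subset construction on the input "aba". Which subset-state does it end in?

{q0,q1,q2,q3,q4}

Start: {q0,q3,q4}.
δ(q0,a) = {q3}; δ(q3,a) = {q1}; δ(q4,a) = {q0,q1}.
Union: {q0,q1,q3}.
ε-closure gives {q0,q1,q3,q4}.
After a: {q0,q1,q3,q4}.
δ(q0,b) = {q1,q2,q4}; δ(q1,b) = {q0,q1}; δ(q3,b) = {q0}; δ(q4,b) = {q2}.
Union: {q0,q1,q2,q4}.
ε-closure gives {q0,q1,q2,q3,q4}.
After b: {q0,q1,q2,q3,q4}.
δ(q0,a) = {q3}; δ(q1,a) = {q0,q2,q3}; δ(q2,a) = {q1,q2}; δ(q3,a) = {q1}; δ(q4,a) = {q0,q1}.
Union: {q0,q1,q2,q3}.
ε-closure gives {q0,q1,q2,q3,q4}.
After a: {q0,q1,q2,q3,q4}.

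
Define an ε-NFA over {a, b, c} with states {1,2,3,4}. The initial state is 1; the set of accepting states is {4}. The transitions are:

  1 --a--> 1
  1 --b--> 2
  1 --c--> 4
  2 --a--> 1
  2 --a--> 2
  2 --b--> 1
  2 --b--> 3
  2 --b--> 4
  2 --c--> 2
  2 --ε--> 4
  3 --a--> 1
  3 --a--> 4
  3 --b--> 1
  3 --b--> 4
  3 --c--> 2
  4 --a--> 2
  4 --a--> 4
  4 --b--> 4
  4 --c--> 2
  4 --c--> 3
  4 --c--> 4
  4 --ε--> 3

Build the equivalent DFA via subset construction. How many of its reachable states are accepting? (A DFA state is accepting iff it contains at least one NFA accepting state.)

Start state of the DFA: {1} (ε-closure of the NFA start).
{1} --a--> {1}  [seen]
{1} --b--> {2,3,4}  [new]
{1} --c--> {3,4}  [new]
{2,3,4} --a--> {1,2,3,4}  [new]
{2,3,4} --b--> {1,3,4}  [new]
{2,3,4} --c--> {2,3,4}  [seen]
{3,4} --a--> {1,2,3,4}  [seen]
{3,4} --b--> {1,3,4}  [seen]
{3,4} --c--> {2,3,4}  [seen]
{1,2,3,4} --a--> {1,2,3,4}  [seen]
{1,2,3,4} --b--> {1,2,3,4}  [seen]
{1,2,3,4} --c--> {2,3,4}  [seen]
{1,3,4} --a--> {1,2,3,4}  [seen]
{1,3,4} --b--> {1,2,3,4}  [seen]
{1,3,4} --c--> {2,3,4}  [seen]
Reachable DFA states: {1}, {2,3,4}, {3,4}, {1,2,3,4}, {1,3,4}.
Accepting DFA states (contain an NFA accepting state): {2,3,4}, {3,4}, {1,2,3,4}, {1,3,4}.

4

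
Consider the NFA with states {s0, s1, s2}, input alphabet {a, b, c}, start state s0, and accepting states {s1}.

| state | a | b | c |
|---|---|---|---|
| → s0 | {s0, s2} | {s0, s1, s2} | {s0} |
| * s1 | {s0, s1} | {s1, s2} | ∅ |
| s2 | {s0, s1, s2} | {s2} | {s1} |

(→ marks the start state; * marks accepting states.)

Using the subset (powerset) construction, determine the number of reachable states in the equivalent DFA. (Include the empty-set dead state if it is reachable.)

4

Start state of the DFA: {s0}.
{s0} --a--> {s0, s2}  [new]
{s0} --b--> {s0, s1, s2}  [new]
{s0} --c--> {s0}  [seen]
{s0, s2} --a--> {s0, s1, s2}  [seen]
{s0, s2} --b--> {s0, s1, s2}  [seen]
{s0, s2} --c--> {s0, s1}  [new]
{s0, s1, s2} --a--> {s0, s1, s2}  [seen]
{s0, s1, s2} --b--> {s0, s1, s2}  [seen]
{s0, s1, s2} --c--> {s0, s1}  [seen]
{s0, s1} --a--> {s0, s1, s2}  [seen]
{s0, s1} --b--> {s0, s1, s2}  [seen]
{s0, s1} --c--> {s0}  [seen]
Reachable DFA states: {s0}, {s0, s2}, {s0, s1, s2}, {s0, s1}.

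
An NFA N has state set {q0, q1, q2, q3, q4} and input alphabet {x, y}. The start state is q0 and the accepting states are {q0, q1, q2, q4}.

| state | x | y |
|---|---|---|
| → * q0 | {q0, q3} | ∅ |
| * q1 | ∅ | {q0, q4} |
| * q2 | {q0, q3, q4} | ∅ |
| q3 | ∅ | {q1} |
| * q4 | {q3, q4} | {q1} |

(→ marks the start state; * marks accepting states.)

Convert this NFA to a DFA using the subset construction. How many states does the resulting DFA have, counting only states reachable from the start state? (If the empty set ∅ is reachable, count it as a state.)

6

Start state of the DFA: {q0}.
{q0} --x--> {q0, q3}  [new]
{q0} --y--> ∅  [new]
{q0, q3} --x--> {q0, q3}  [seen]
{q0, q3} --y--> {q1}  [new]
∅ --x--> ∅  [seen]
∅ --y--> ∅  [seen]
{q1} --x--> ∅  [seen]
{q1} --y--> {q0, q4}  [new]
{q0, q4} --x--> {q0, q3, q4}  [new]
{q0, q4} --y--> {q1}  [seen]
{q0, q3, q4} --x--> {q0, q3, q4}  [seen]
{q0, q3, q4} --y--> {q1}  [seen]
Reachable DFA states: {q0}, {q0, q3}, ∅, {q1}, {q0, q4}, {q0, q3, q4}.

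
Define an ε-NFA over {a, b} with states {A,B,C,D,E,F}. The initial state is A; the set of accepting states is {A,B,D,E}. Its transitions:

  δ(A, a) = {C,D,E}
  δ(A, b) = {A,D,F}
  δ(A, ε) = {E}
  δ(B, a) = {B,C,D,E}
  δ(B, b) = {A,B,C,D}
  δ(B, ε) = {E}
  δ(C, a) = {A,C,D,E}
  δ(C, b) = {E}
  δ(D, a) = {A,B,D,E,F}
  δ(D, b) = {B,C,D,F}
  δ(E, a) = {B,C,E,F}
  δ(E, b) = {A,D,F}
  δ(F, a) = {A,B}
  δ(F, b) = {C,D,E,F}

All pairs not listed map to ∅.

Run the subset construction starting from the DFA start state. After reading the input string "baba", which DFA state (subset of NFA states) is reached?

Start: {A,E}.
δ(A,b) = {A,D,F}; δ(E,b) = {A,D,F}.
Union: {A,D,F}.
ε-closure gives {A,D,E,F}.
After b: {A,D,E,F}.
δ(A,a) = {C,D,E}; δ(D,a) = {A,B,D,E,F}; δ(E,a) = {B,C,E,F}; δ(F,a) = {A,B}.
Union: {A,B,C,D,E,F}.
After a: {A,B,C,D,E,F}.
δ(A,b) = {A,D,F}; δ(B,b) = {A,B,C,D}; δ(C,b) = {E}; δ(D,b) = {B,C,D,F}; δ(E,b) = {A,D,F}; δ(F,b) = {C,D,E,F}.
Union: {A,B,C,D,E,F}.
After b: {A,B,C,D,E,F}.
δ(A,a) = {C,D,E}; δ(B,a) = {B,C,D,E}; δ(C,a) = {A,C,D,E}; δ(D,a) = {A,B,D,E,F}; δ(E,a) = {B,C,E,F}; δ(F,a) = {A,B}.
Union: {A,B,C,D,E,F}.
After a: {A,B,C,D,E,F}.

{A,B,C,D,E,F}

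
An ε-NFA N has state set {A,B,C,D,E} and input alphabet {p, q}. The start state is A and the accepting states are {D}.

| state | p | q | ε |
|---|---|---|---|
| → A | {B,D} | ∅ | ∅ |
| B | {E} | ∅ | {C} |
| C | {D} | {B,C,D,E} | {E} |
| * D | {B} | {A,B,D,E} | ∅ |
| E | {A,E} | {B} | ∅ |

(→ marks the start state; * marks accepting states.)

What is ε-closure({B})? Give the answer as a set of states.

Begin with {B}.
B →ε {C}; add C.
C →ε {E}; add E.
ε-closure = {B,C,E}.

{B,C,E}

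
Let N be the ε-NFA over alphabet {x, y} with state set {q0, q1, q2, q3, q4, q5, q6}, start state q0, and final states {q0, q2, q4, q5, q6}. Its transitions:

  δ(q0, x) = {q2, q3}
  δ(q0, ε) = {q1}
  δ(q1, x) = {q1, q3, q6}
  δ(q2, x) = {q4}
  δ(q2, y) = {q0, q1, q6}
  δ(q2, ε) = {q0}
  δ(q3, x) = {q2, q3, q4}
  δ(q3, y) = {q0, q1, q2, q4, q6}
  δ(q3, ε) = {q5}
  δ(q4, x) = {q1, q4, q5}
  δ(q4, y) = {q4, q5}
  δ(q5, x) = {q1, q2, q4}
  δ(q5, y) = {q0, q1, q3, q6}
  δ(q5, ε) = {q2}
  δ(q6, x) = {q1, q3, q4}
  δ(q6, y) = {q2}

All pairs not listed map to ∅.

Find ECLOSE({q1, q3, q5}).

Begin with {q1, q3, q5}.
q5 →ε {q2}; add q2.
q2 →ε {q0}; add q0.
ε-closure = {q0, q1, q2, q3, q5}.

{q0, q1, q2, q3, q5}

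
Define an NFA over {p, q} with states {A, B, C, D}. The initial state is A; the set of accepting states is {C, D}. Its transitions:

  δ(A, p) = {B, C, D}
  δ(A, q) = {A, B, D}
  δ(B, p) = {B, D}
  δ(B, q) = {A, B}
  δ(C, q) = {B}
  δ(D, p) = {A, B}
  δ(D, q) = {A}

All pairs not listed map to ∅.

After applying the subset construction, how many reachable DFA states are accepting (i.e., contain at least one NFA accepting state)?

3

Start state of the DFA: {A}.
{A} --p--> {B, C, D}  [new]
{A} --q--> {A, B, D}  [new]
{B, C, D} --p--> {A, B, D}  [seen]
{B, C, D} --q--> {A, B}  [new]
{A, B, D} --p--> {A, B, C, D}  [new]
{A, B, D} --q--> {A, B, D}  [seen]
{A, B} --p--> {B, C, D}  [seen]
{A, B} --q--> {A, B, D}  [seen]
{A, B, C, D} --p--> {A, B, C, D}  [seen]
{A, B, C, D} --q--> {A, B, D}  [seen]
Reachable DFA states: {A}, {B, C, D}, {A, B, D}, {A, B}, {A, B, C, D}.
Accepting DFA states (contain an NFA accepting state): {B, C, D}, {A, B, D}, {A, B, C, D}.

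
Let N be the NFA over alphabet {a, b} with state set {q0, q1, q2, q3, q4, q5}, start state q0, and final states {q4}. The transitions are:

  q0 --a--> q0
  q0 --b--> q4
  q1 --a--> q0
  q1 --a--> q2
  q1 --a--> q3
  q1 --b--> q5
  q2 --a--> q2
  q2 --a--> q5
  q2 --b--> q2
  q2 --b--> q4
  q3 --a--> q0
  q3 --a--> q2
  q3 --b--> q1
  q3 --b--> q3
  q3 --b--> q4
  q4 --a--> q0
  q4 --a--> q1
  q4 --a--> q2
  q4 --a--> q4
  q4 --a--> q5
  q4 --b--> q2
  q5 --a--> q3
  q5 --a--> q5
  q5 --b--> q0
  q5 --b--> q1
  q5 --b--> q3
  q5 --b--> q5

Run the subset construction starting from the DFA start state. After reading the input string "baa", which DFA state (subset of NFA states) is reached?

Start: {q0}.
δ(q0,b) = {q4}.
Union: {q4}.
After b: {q4}.
δ(q4,a) = {q0, q1, q2, q4, q5}.
Union: {q0, q1, q2, q4, q5}.
After a: {q0, q1, q2, q4, q5}.
δ(q0,a) = {q0}; δ(q1,a) = {q0, q2, q3}; δ(q2,a) = {q2, q5}; δ(q4,a) = {q0, q1, q2, q4, q5}; δ(q5,a) = {q3, q5}.
Union: {q0, q1, q2, q3, q4, q5}.
After a: {q0, q1, q2, q3, q4, q5}.

{q0, q1, q2, q3, q4, q5}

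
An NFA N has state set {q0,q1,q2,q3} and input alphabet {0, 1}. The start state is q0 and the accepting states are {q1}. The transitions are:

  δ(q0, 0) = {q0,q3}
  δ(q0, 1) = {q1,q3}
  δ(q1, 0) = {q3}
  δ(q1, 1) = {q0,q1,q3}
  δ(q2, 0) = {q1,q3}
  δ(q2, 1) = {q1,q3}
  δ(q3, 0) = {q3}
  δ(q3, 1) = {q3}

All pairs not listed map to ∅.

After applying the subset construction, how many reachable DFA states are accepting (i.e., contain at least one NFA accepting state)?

2

Start state of the DFA: {q0}.
{q0} --0--> {q0,q3}  [new]
{q0} --1--> {q1,q3}  [new]
{q0,q3} --0--> {q0,q3}  [seen]
{q0,q3} --1--> {q1,q3}  [seen]
{q1,q3} --0--> {q3}  [new]
{q1,q3} --1--> {q0,q1,q3}  [new]
{q3} --0--> {q3}  [seen]
{q3} --1--> {q3}  [seen]
{q0,q1,q3} --0--> {q0,q3}  [seen]
{q0,q1,q3} --1--> {q0,q1,q3}  [seen]
Reachable DFA states: {q0}, {q0,q3}, {q1,q3}, {q3}, {q0,q1,q3}.
Accepting DFA states (contain an NFA accepting state): {q1,q3}, {q0,q1,q3}.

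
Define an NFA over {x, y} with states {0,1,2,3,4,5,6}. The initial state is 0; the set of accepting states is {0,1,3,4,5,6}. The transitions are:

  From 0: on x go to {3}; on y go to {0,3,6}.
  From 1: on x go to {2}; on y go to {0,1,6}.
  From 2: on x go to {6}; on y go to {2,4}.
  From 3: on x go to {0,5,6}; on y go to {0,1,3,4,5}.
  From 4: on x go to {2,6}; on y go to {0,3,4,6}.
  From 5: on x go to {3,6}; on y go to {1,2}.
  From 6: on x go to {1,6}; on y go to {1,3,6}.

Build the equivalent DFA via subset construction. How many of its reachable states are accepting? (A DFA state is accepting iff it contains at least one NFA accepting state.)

15

Start state of the DFA: {0}.
{0} --x--> {3}  [new]
{0} --y--> {0,3,6}  [new]
{3} --x--> {0,5,6}  [new]
{3} --y--> {0,1,3,4,5}  [new]
{0,3,6} --x--> {0,1,3,5,6}  [new]
{0,3,6} --y--> {0,1,3,4,5,6}  [new]
{0,5,6} --x--> {1,3,6}  [new]
{0,5,6} --y--> {0,1,2,3,6}  [new]
{0,1,3,4,5} --x--> {0,2,3,5,6}  [new]
{0,1,3,4,5} --y--> {0,1,2,3,4,5,6}  [new]
{0,1,3,5,6} --x--> {0,1,2,3,5,6}  [new]
{0,1,3,5,6} --y--> {0,1,2,3,4,5,6}  [seen]
{0,1,3,4,5,6} --x--> {0,1,2,3,5,6}  [seen]
{0,1,3,4,5,6} --y--> {0,1,2,3,4,5,6}  [seen]
{1,3,6} --x--> {0,1,2,5,6}  [new]
{1,3,6} --y--> {0,1,3,4,5,6}  [seen]
{0,1,2,3,6} --x--> {0,1,2,3,5,6}  [seen]
{0,1,2,3,6} --y--> {0,1,2,3,4,5,6}  [seen]
{0,2,3,5,6} --x--> {0,1,3,5,6}  [seen]
{0,2,3,5,6} --y--> {0,1,2,3,4,5,6}  [seen]
{0,1,2,3,4,5,6} --x--> {0,1,2,3,5,6}  [seen]
{0,1,2,3,4,5,6} --y--> {0,1,2,3,4,5,6}  [seen]
{0,1,2,3,5,6} --x--> {0,1,2,3,5,6}  [seen]
{0,1,2,3,5,6} --y--> {0,1,2,3,4,5,6}  [seen]
{0,1,2,5,6} --x--> {1,2,3,6}  [new]
{0,1,2,5,6} --y--> {0,1,2,3,4,6}  [new]
{1,2,3,6} --x--> {0,1,2,5,6}  [seen]
{1,2,3,6} --y--> {0,1,2,3,4,5,6}  [seen]
{0,1,2,3,4,6} --x--> {0,1,2,3,5,6}  [seen]
{0,1,2,3,4,6} --y--> {0,1,2,3,4,5,6}  [seen]
Reachable DFA states: {0}, {3}, {0,3,6}, {0,5,6}, {0,1,3,4,5}, {0,1,3,5,6}, {0,1,3,4,5,6}, {1,3,6}, {0,1,2,3,6}, {0,2,3,5,6}, {0,1,2,3,4,5,6}, {0,1,2,3,5,6}, {0,1,2,5,6}, {1,2,3,6}, {0,1,2,3,4,6}.
Accepting DFA states (contain an NFA accepting state): {0}, {3}, {0,3,6}, {0,5,6}, {0,1,3,4,5}, {0,1,3,5,6}, {0,1,3,4,5,6}, {1,3,6}, {0,1,2,3,6}, {0,2,3,5,6}, {0,1,2,3,4,5,6}, {0,1,2,3,5,6}, {0,1,2,5,6}, {1,2,3,6}, {0,1,2,3,4,6}.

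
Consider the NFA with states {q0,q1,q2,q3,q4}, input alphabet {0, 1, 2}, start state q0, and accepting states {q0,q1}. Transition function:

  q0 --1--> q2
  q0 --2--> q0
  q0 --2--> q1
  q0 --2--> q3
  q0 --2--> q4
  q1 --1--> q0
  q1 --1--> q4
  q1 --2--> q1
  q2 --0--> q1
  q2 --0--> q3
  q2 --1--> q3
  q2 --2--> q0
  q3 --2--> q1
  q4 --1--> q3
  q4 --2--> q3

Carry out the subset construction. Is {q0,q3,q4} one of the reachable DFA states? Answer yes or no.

no

Start state of the DFA: {q0}.
{q0} --0--> ∅  [new]
{q0} --1--> {q2}  [new]
{q0} --2--> {q0,q1,q3,q4}  [new]
∅ --0--> ∅  [seen]
∅ --1--> ∅  [seen]
∅ --2--> ∅  [seen]
{q2} --0--> {q1,q3}  [new]
{q2} --1--> {q3}  [new]
{q2} --2--> {q0}  [seen]
{q0,q1,q3,q4} --0--> ∅  [seen]
{q0,q1,q3,q4} --1--> {q0,q2,q3,q4}  [new]
{q0,q1,q3,q4} --2--> {q0,q1,q3,q4}  [seen]
{q1,q3} --0--> ∅  [seen]
{q1,q3} --1--> {q0,q4}  [new]
{q1,q3} --2--> {q1}  [new]
{q3} --0--> ∅  [seen]
{q3} --1--> ∅  [seen]
{q3} --2--> {q1}  [seen]
{q0,q2,q3,q4} --0--> {q1,q3}  [seen]
{q0,q2,q3,q4} --1--> {q2,q3}  [new]
{q0,q2,q3,q4} --2--> {q0,q1,q3,q4}  [seen]
{q0,q4} --0--> ∅  [seen]
{q0,q4} --1--> {q2,q3}  [seen]
{q0,q4} --2--> {q0,q1,q3,q4}  [seen]
{q1} --0--> ∅  [seen]
{q1} --1--> {q0,q4}  [seen]
{q1} --2--> {q1}  [seen]
{q2,q3} --0--> {q1,q3}  [seen]
{q2,q3} --1--> {q3}  [seen]
{q2,q3} --2--> {q0,q1}  [new]
{q0,q1} --0--> ∅  [seen]
{q0,q1} --1--> {q0,q2,q4}  [new]
{q0,q1} --2--> {q0,q1,q3,q4}  [seen]
{q0,q2,q4} --0--> {q1,q3}  [seen]
{q0,q2,q4} --1--> {q2,q3}  [seen]
{q0,q2,q4} --2--> {q0,q1,q3,q4}  [seen]
Reachable DFA states: {q0}, ∅, {q2}, {q0,q1,q3,q4}, {q1,q3}, {q3}, {q0,q2,q3,q4}, {q0,q4}, {q1}, {q2,q3}, {q0,q1}, {q0,q2,q4}.
{q0,q3,q4} is not among them.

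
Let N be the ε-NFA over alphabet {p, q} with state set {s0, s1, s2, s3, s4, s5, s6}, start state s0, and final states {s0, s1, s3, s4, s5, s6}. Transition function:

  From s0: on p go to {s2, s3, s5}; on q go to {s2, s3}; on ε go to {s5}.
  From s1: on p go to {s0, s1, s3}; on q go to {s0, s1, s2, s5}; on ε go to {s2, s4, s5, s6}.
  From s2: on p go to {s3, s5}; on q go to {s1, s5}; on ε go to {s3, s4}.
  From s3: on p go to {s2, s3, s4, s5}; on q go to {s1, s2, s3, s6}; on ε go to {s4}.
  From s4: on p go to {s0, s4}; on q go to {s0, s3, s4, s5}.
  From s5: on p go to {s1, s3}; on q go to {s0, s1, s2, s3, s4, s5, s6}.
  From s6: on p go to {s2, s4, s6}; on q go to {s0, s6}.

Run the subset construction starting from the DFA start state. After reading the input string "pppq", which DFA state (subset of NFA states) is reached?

Start: {s0, s5}.
δ(s0,p) = {s2, s3, s5}; δ(s5,p) = {s1, s3}.
Union: {s1, s2, s3, s5}.
ε-closure gives {s1, s2, s3, s4, s5, s6}.
After p: {s1, s2, s3, s4, s5, s6}.
δ(s1,p) = {s0, s1, s3}; δ(s2,p) = {s3, s5}; δ(s3,p) = {s2, s3, s4, s5}; δ(s4,p) = {s0, s4}; δ(s5,p) = {s1, s3}; δ(s6,p) = {s2, s4, s6}.
Union: {s0, s1, s2, s3, s4, s5, s6}.
After p: {s0, s1, s2, s3, s4, s5, s6}.
δ(s0,p) = {s2, s3, s5}; δ(s1,p) = {s0, s1, s3}; δ(s2,p) = {s3, s5}; δ(s3,p) = {s2, s3, s4, s5}; δ(s4,p) = {s0, s4}; δ(s5,p) = {s1, s3}; δ(s6,p) = {s2, s4, s6}.
Union: {s0, s1, s2, s3, s4, s5, s6}.
After p: {s0, s1, s2, s3, s4, s5, s6}.
δ(s0,q) = {s2, s3}; δ(s1,q) = {s0, s1, s2, s5}; δ(s2,q) = {s1, s5}; δ(s3,q) = {s1, s2, s3, s6}; δ(s4,q) = {s0, s3, s4, s5}; δ(s5,q) = {s0, s1, s2, s3, s4, s5, s6}; δ(s6,q) = {s0, s6}.
Union: {s0, s1, s2, s3, s4, s5, s6}.
After q: {s0, s1, s2, s3, s4, s5, s6}.

{s0, s1, s2, s3, s4, s5, s6}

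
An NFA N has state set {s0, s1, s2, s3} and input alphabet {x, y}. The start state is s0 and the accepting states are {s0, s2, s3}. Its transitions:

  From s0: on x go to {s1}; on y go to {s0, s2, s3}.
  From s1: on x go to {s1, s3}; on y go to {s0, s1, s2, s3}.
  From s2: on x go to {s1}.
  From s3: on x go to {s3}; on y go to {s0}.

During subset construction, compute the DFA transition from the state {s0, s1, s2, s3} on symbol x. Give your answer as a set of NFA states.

δ(s0,x) = {s1}; δ(s1,x) = {s1, s3}; δ(s2,x) = {s1}; δ(s3,x) = {s3}.
Union: {s1, s3}.

{s1, s3}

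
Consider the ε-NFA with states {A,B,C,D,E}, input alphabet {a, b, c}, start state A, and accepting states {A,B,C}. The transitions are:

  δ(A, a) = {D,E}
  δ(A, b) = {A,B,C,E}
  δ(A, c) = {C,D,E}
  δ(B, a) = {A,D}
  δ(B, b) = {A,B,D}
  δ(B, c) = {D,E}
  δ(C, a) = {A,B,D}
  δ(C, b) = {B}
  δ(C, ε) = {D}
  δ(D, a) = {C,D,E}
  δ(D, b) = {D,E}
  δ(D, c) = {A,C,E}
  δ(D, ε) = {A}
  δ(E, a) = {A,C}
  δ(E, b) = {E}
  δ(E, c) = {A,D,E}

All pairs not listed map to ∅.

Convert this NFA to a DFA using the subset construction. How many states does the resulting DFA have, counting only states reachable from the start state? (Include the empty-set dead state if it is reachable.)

4

Start state of the DFA: {A} (ε-closure of the NFA start).
{A} --a--> {A,D,E}  [new]
{A} --b--> {A,B,C,D,E}  [new]
{A} --c--> {A,C,D,E}  [new]
{A,D,E} --a--> {A,C,D,E}  [seen]
{A,D,E} --b--> {A,B,C,D,E}  [seen]
{A,D,E} --c--> {A,C,D,E}  [seen]
{A,B,C,D,E} --a--> {A,B,C,D,E}  [seen]
{A,B,C,D,E} --b--> {A,B,C,D,E}  [seen]
{A,B,C,D,E} --c--> {A,C,D,E}  [seen]
{A,C,D,E} --a--> {A,B,C,D,E}  [seen]
{A,C,D,E} --b--> {A,B,C,D,E}  [seen]
{A,C,D,E} --c--> {A,C,D,E}  [seen]
Reachable DFA states: {A}, {A,D,E}, {A,B,C,D,E}, {A,C,D,E}.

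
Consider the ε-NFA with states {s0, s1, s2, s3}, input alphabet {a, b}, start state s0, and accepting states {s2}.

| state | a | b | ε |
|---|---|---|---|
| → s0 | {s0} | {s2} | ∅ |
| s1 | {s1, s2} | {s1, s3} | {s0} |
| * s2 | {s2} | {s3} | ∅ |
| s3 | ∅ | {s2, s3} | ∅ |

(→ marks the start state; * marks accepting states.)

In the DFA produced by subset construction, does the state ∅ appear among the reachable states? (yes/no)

Start state of the DFA: {s0} (ε-closure of the NFA start).
{s0} --a--> {s0}  [seen]
{s0} --b--> {s2}  [new]
{s2} --a--> {s2}  [seen]
{s2} --b--> {s3}  [new]
{s3} --a--> ∅  [new]
{s3} --b--> {s2, s3}  [new]
∅ --a--> ∅  [seen]
∅ --b--> ∅  [seen]
{s2, s3} --a--> {s2}  [seen]
{s2, s3} --b--> {s2, s3}  [seen]
Reachable DFA states: {s0}, {s2}, {s3}, ∅, {s2, s3}.
∅ is among them.

yes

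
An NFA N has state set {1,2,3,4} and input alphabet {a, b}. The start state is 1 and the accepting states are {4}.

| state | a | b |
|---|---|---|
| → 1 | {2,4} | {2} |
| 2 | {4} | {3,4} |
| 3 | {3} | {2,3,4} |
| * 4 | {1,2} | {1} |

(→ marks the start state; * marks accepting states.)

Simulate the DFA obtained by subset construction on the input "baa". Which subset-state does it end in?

{1,2}

Start: {1}.
δ(1,b) = {2}.
Union: {2}.
After b: {2}.
δ(2,a) = {4}.
Union: {4}.
After a: {4}.
δ(4,a) = {1,2}.
Union: {1,2}.
After a: {1,2}.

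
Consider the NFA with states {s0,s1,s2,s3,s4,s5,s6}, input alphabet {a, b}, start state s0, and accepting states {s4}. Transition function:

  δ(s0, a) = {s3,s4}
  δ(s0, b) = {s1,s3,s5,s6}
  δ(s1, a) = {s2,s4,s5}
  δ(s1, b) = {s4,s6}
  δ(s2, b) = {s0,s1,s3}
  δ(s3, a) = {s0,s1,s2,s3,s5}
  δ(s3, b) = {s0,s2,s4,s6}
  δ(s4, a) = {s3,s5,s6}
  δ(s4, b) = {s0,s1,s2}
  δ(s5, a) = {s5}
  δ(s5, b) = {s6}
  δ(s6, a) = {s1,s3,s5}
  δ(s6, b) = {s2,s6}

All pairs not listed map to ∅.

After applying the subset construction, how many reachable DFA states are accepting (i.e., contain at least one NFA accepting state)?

Start state of the DFA: {s0}.
{s0} --a--> {s3,s4}  [new]
{s0} --b--> {s1,s3,s5,s6}  [new]
{s3,s4} --a--> {s0,s1,s2,s3,s5,s6}  [new]
{s3,s4} --b--> {s0,s1,s2,s4,s6}  [new]
{s1,s3,s5,s6} --a--> {s0,s1,s2,s3,s4,s5}  [new]
{s1,s3,s5,s6} --b--> {s0,s2,s4,s6}  [new]
{s0,s1,s2,s3,s5,s6} --a--> {s0,s1,s2,s3,s4,s5}  [seen]
{s0,s1,s2,s3,s5,s6} --b--> {s0,s1,s2,s3,s4,s5,s6}  [new]
{s0,s1,s2,s4,s6} --a--> {s1,s2,s3,s4,s5,s6}  [new]
{s0,s1,s2,s4,s6} --b--> {s0,s1,s2,s3,s4,s5,s6}  [seen]
{s0,s1,s2,s3,s4,s5} --a--> {s0,s1,s2,s3,s4,s5,s6}  [seen]
{s0,s1,s2,s3,s4,s5} --b--> {s0,s1,s2,s3,s4,s5,s6}  [seen]
{s0,s2,s4,s6} --a--> {s1,s3,s4,s5,s6}  [new]
{s0,s2,s4,s6} --b--> {s0,s1,s2,s3,s5,s6}  [seen]
{s0,s1,s2,s3,s4,s5,s6} --a--> {s0,s1,s2,s3,s4,s5,s6}  [seen]
{s0,s1,s2,s3,s4,s5,s6} --b--> {s0,s1,s2,s3,s4,s5,s6}  [seen]
{s1,s2,s3,s4,s5,s6} --a--> {s0,s1,s2,s3,s4,s5,s6}  [seen]
{s1,s2,s3,s4,s5,s6} --b--> {s0,s1,s2,s3,s4,s6}  [new]
{s1,s3,s4,s5,s6} --a--> {s0,s1,s2,s3,s4,s5,s6}  [seen]
{s1,s3,s4,s5,s6} --b--> {s0,s1,s2,s4,s6}  [seen]
{s0,s1,s2,s3,s4,s6} --a--> {s0,s1,s2,s3,s4,s5,s6}  [seen]
{s0,s1,s2,s3,s4,s6} --b--> {s0,s1,s2,s3,s4,s5,s6}  [seen]
Reachable DFA states: {s0}, {s3,s4}, {s1,s3,s5,s6}, {s0,s1,s2,s3,s5,s6}, {s0,s1,s2,s4,s6}, {s0,s1,s2,s3,s4,s5}, {s0,s2,s4,s6}, {s0,s1,s2,s3,s4,s5,s6}, {s1,s2,s3,s4,s5,s6}, {s1,s3,s4,s5,s6}, {s0,s1,s2,s3,s4,s6}.
Accepting DFA states (contain an NFA accepting state): {s3,s4}, {s0,s1,s2,s4,s6}, {s0,s1,s2,s3,s4,s5}, {s0,s2,s4,s6}, {s0,s1,s2,s3,s4,s5,s6}, {s1,s2,s3,s4,s5,s6}, {s1,s3,s4,s5,s6}, {s0,s1,s2,s3,s4,s6}.

8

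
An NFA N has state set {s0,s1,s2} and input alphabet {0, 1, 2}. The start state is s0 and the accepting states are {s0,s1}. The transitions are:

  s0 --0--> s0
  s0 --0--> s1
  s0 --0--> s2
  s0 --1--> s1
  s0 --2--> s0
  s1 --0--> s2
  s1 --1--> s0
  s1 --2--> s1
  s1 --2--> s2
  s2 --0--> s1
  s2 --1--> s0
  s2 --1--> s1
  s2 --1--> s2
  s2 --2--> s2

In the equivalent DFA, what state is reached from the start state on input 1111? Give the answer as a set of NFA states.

Start: {s0}.
δ(s0,1) = {s1}.
Union: {s1}.
After 1: {s1}.
δ(s1,1) = {s0}.
Union: {s0}.
After 1: {s0}.
δ(s0,1) = {s1}.
Union: {s1}.
After 1: {s1}.
δ(s1,1) = {s0}.
Union: {s0}.
After 1: {s0}.

{s0}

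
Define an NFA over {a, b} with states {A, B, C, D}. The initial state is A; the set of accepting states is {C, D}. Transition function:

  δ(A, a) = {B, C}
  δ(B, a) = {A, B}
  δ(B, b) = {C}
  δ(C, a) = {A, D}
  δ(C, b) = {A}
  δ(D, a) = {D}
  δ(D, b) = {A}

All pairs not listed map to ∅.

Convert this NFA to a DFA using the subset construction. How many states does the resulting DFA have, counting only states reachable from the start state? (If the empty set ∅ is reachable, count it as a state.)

Start state of the DFA: {A}.
{A} --a--> {B, C}  [new]
{A} --b--> ∅  [new]
{B, C} --a--> {A, B, D}  [new]
{B, C} --b--> {A, C}  [new]
∅ --a--> ∅  [seen]
∅ --b--> ∅  [seen]
{A, B, D} --a--> {A, B, C, D}  [new]
{A, B, D} --b--> {A, C}  [seen]
{A, C} --a--> {A, B, C, D}  [seen]
{A, C} --b--> {A}  [seen]
{A, B, C, D} --a--> {A, B, C, D}  [seen]
{A, B, C, D} --b--> {A, C}  [seen]
Reachable DFA states: {A}, {B, C}, ∅, {A, B, D}, {A, C}, {A, B, C, D}.

6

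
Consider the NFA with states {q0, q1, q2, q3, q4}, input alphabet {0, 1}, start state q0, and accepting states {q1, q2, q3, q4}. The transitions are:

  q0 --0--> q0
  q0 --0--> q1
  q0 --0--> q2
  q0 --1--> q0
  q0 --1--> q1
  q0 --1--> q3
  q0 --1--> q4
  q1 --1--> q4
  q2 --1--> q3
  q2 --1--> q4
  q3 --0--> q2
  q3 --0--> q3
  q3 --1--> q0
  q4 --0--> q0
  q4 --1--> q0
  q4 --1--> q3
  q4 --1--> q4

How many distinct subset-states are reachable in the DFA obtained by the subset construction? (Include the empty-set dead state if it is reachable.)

Start state of the DFA: {q0}.
{q0} --0--> {q0, q1, q2}  [new]
{q0} --1--> {q0, q1, q3, q4}  [new]
{q0, q1, q2} --0--> {q0, q1, q2}  [seen]
{q0, q1, q2} --1--> {q0, q1, q3, q4}  [seen]
{q0, q1, q3, q4} --0--> {q0, q1, q2, q3}  [new]
{q0, q1, q3, q4} --1--> {q0, q1, q3, q4}  [seen]
{q0, q1, q2, q3} --0--> {q0, q1, q2, q3}  [seen]
{q0, q1, q2, q3} --1--> {q0, q1, q3, q4}  [seen]
Reachable DFA states: {q0}, {q0, q1, q2}, {q0, q1, q3, q4}, {q0, q1, q2, q3}.

4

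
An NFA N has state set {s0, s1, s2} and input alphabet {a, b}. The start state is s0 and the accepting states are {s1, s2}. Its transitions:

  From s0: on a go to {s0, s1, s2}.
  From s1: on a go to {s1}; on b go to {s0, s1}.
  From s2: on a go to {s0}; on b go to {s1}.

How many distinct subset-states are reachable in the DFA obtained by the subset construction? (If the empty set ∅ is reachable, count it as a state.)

Start state of the DFA: {s0}.
{s0} --a--> {s0, s1, s2}  [new]
{s0} --b--> ∅  [new]
{s0, s1, s2} --a--> {s0, s1, s2}  [seen]
{s0, s1, s2} --b--> {s0, s1}  [new]
∅ --a--> ∅  [seen]
∅ --b--> ∅  [seen]
{s0, s1} --a--> {s0, s1, s2}  [seen]
{s0, s1} --b--> {s0, s1}  [seen]
Reachable DFA states: {s0}, {s0, s1, s2}, ∅, {s0, s1}.

4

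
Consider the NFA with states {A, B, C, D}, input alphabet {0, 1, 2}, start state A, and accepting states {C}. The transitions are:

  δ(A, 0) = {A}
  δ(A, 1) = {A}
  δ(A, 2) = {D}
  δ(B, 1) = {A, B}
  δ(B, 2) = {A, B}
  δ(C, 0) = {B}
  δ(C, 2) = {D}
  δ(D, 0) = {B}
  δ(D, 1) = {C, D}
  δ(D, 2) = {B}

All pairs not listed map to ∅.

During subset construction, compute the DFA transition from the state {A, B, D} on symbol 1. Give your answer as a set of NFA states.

δ(A,1) = {A}; δ(B,1) = {A, B}; δ(D,1) = {C, D}.
Union: {A, B, C, D}.

{A, B, C, D}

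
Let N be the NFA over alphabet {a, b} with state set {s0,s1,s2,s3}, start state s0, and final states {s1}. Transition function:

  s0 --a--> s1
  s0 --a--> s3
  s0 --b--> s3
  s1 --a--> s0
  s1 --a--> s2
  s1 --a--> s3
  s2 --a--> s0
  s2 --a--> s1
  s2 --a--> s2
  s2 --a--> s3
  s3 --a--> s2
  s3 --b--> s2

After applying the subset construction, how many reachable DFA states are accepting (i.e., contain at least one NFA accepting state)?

2

Start state of the DFA: {s0}.
{s0} --a--> {s1,s3}  [new]
{s0} --b--> {s3}  [new]
{s1,s3} --a--> {s0,s2,s3}  [new]
{s1,s3} --b--> {s2}  [new]
{s3} --a--> {s2}  [seen]
{s3} --b--> {s2}  [seen]
{s0,s2,s3} --a--> {s0,s1,s2,s3}  [new]
{s0,s2,s3} --b--> {s2,s3}  [new]
{s2} --a--> {s0,s1,s2,s3}  [seen]
{s2} --b--> ∅  [new]
{s0,s1,s2,s3} --a--> {s0,s1,s2,s3}  [seen]
{s0,s1,s2,s3} --b--> {s2,s3}  [seen]
{s2,s3} --a--> {s0,s1,s2,s3}  [seen]
{s2,s3} --b--> {s2}  [seen]
∅ --a--> ∅  [seen]
∅ --b--> ∅  [seen]
Reachable DFA states: {s0}, {s1,s3}, {s3}, {s0,s2,s3}, {s2}, {s0,s1,s2,s3}, {s2,s3}, ∅.
Accepting DFA states (contain an NFA accepting state): {s1,s3}, {s0,s1,s2,s3}.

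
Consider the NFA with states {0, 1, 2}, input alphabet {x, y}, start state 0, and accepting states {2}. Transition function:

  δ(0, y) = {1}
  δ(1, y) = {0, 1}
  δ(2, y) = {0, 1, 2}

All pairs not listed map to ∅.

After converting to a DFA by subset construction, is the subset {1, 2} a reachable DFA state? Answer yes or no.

Start state of the DFA: {0}.
{0} --x--> ∅  [new]
{0} --y--> {1}  [new]
∅ --x--> ∅  [seen]
∅ --y--> ∅  [seen]
{1} --x--> ∅  [seen]
{1} --y--> {0, 1}  [new]
{0, 1} --x--> ∅  [seen]
{0, 1} --y--> {0, 1}  [seen]
Reachable DFA states: {0}, ∅, {1}, {0, 1}.
{1, 2} is not among them.

no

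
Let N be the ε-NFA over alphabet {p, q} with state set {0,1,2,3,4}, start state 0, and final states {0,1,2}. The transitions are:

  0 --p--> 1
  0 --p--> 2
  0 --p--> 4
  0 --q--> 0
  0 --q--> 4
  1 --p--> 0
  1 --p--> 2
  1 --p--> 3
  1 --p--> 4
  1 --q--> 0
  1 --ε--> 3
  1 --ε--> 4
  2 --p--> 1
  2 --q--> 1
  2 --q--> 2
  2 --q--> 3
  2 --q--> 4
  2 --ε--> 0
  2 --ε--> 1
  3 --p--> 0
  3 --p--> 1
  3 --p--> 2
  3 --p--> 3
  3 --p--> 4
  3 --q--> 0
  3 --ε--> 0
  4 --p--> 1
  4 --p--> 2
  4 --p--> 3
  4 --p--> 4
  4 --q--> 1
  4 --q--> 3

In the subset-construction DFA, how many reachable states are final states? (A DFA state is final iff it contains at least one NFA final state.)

4

Start state of the DFA: {0} (ε-closure of the NFA start).
{0} --p--> {0,1,2,3,4}  [new]
{0} --q--> {0,4}  [new]
{0,1,2,3,4} --p--> {0,1,2,3,4}  [seen]
{0,1,2,3,4} --q--> {0,1,2,3,4}  [seen]
{0,4} --p--> {0,1,2,3,4}  [seen]
{0,4} --q--> {0,1,3,4}  [new]
{0,1,3,4} --p--> {0,1,2,3,4}  [seen]
{0,1,3,4} --q--> {0,1,3,4}  [seen]
Reachable DFA states: {0}, {0,1,2,3,4}, {0,4}, {0,1,3,4}.
Accepting DFA states (contain an NFA accepting state): {0}, {0,1,2,3,4}, {0,4}, {0,1,3,4}.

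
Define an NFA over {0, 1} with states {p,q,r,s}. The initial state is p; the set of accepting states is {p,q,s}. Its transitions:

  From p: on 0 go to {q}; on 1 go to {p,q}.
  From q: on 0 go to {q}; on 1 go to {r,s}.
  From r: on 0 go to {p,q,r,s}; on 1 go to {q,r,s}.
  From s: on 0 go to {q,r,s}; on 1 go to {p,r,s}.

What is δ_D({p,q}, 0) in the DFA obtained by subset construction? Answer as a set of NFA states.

δ(p,0) = {q}; δ(q,0) = {q}.
Union: {q}.

{q}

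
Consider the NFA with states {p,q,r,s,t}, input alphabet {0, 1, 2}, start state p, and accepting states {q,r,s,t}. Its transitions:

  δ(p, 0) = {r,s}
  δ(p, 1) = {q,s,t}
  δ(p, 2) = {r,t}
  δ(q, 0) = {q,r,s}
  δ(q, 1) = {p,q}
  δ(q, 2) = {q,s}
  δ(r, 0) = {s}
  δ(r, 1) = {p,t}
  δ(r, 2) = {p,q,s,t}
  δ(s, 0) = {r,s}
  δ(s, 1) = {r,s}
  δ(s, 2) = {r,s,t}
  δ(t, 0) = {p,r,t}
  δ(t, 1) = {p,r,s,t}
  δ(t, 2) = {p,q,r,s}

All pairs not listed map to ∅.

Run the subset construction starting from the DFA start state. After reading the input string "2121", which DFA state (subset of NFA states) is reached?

{p,q,r,s,t}

Start: {p}.
δ(p,2) = {r,t}.
Union: {r,t}.
After 2: {r,t}.
δ(r,1) = {p,t}; δ(t,1) = {p,r,s,t}.
Union: {p,r,s,t}.
After 1: {p,r,s,t}.
δ(p,2) = {r,t}; δ(r,2) = {p,q,s,t}; δ(s,2) = {r,s,t}; δ(t,2) = {p,q,r,s}.
Union: {p,q,r,s,t}.
After 2: {p,q,r,s,t}.
δ(p,1) = {q,s,t}; δ(q,1) = {p,q}; δ(r,1) = {p,t}; δ(s,1) = {r,s}; δ(t,1) = {p,r,s,t}.
Union: {p,q,r,s,t}.
After 1: {p,q,r,s,t}.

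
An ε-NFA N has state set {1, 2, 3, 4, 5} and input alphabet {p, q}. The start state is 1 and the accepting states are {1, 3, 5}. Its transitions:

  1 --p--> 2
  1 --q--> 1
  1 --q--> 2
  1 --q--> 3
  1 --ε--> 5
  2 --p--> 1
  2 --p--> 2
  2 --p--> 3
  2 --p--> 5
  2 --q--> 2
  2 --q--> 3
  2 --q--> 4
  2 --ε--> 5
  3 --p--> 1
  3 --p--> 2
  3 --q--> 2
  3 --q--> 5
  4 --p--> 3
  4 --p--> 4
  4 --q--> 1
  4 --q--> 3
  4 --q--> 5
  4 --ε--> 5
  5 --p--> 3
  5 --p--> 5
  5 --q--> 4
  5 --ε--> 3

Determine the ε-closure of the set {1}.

{1, 3, 5}

Begin with {1}.
1 →ε {5}; add 5.
5 →ε {3}; add 3.
ε-closure = {1, 3, 5}.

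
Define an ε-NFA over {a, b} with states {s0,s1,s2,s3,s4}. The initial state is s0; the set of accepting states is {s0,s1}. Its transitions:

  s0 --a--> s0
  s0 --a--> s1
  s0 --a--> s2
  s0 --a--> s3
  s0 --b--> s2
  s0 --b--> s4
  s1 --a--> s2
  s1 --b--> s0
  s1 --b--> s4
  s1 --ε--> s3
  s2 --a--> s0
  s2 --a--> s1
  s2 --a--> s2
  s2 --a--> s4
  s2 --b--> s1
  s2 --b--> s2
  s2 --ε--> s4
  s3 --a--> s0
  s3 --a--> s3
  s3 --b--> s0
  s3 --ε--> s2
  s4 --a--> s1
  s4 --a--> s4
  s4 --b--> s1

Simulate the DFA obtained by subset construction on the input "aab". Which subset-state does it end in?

Start: {s0}.
δ(s0,a) = {s0,s1,s2,s3}.
Union: {s0,s1,s2,s3}.
ε-closure gives {s0,s1,s2,s3,s4}.
After a: {s0,s1,s2,s3,s4}.
δ(s0,a) = {s0,s1,s2,s3}; δ(s1,a) = {s2}; δ(s2,a) = {s0,s1,s2,s4}; δ(s3,a) = {s0,s3}; δ(s4,a) = {s1,s4}.
Union: {s0,s1,s2,s3,s4}.
After a: {s0,s1,s2,s3,s4}.
δ(s0,b) = {s2,s4}; δ(s1,b) = {s0,s4}; δ(s2,b) = {s1,s2}; δ(s3,b) = {s0}; δ(s4,b) = {s1}.
Union: {s0,s1,s2,s4}.
ε-closure gives {s0,s1,s2,s3,s4}.
After b: {s0,s1,s2,s3,s4}.

{s0,s1,s2,s3,s4}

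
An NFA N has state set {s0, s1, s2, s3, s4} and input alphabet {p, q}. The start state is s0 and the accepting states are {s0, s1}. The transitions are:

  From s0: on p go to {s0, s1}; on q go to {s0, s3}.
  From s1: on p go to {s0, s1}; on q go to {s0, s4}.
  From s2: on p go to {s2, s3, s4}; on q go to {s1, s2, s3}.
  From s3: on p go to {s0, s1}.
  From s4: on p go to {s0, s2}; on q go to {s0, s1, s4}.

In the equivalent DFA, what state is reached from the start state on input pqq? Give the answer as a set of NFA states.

{s0, s1, s3, s4}

Start: {s0}.
δ(s0,p) = {s0, s1}.
Union: {s0, s1}.
After p: {s0, s1}.
δ(s0,q) = {s0, s3}; δ(s1,q) = {s0, s4}.
Union: {s0, s3, s4}.
After q: {s0, s3, s4}.
δ(s0,q) = {s0, s3}; δ(s3,q) = ∅; δ(s4,q) = {s0, s1, s4}.
Union: {s0, s1, s3, s4}.
After q: {s0, s1, s3, s4}.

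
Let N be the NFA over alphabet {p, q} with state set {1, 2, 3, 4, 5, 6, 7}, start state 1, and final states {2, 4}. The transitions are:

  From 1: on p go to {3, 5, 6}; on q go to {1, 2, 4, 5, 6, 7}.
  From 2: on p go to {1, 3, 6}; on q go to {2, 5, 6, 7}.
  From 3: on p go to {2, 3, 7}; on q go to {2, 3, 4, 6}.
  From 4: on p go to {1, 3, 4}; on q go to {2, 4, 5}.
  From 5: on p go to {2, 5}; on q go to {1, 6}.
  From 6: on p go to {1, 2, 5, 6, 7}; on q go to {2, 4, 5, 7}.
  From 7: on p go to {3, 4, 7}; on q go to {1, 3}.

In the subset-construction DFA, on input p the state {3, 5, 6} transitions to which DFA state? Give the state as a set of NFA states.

δ(3,p) = {2, 3, 7}; δ(5,p) = {2, 5}; δ(6,p) = {1, 2, 5, 6, 7}.
Union: {1, 2, 3, 5, 6, 7}.

{1, 2, 3, 5, 6, 7}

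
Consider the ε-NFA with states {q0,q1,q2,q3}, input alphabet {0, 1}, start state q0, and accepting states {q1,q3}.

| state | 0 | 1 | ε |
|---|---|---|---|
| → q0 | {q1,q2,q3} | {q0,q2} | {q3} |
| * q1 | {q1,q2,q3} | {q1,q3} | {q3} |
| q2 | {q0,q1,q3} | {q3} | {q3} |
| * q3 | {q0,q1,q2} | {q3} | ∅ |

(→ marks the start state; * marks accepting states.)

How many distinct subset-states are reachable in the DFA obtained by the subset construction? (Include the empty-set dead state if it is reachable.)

3

Start state of the DFA: {q0,q3} (ε-closure of the NFA start).
{q0,q3} --0--> {q0,q1,q2,q3}  [new]
{q0,q3} --1--> {q0,q2,q3}  [new]
{q0,q1,q2,q3} --0--> {q0,q1,q2,q3}  [seen]
{q0,q1,q2,q3} --1--> {q0,q1,q2,q3}  [seen]
{q0,q2,q3} --0--> {q0,q1,q2,q3}  [seen]
{q0,q2,q3} --1--> {q0,q2,q3}  [seen]
Reachable DFA states: {q0,q3}, {q0,q1,q2,q3}, {q0,q2,q3}.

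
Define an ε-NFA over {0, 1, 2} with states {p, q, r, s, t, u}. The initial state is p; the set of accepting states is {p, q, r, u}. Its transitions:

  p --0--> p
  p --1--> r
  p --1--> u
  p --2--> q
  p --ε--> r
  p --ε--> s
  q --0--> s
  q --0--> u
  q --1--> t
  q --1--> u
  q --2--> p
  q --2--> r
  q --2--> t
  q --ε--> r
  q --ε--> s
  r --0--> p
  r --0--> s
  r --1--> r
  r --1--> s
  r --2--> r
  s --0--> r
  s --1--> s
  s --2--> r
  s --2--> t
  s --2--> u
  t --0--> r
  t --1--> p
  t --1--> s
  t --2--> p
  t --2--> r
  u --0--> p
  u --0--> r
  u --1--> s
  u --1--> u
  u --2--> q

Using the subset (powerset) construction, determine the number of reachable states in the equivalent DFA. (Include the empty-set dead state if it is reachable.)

6

Start state of the DFA: {p, r, s} (ε-closure of the NFA start).
{p, r, s} --0--> {p, r, s}  [seen]
{p, r, s} --1--> {r, s, u}  [new]
{p, r, s} --2--> {q, r, s, t, u}  [new]
{r, s, u} --0--> {p, r, s}  [seen]
{r, s, u} --1--> {r, s, u}  [seen]
{r, s, u} --2--> {q, r, s, t, u}  [seen]
{q, r, s, t, u} --0--> {p, r, s, u}  [new]
{q, r, s, t, u} --1--> {p, r, s, t, u}  [new]
{q, r, s, t, u} --2--> {p, q, r, s, t, u}  [new]
{p, r, s, u} --0--> {p, r, s}  [seen]
{p, r, s, u} --1--> {r, s, u}  [seen]
{p, r, s, u} --2--> {q, r, s, t, u}  [seen]
{p, r, s, t, u} --0--> {p, r, s}  [seen]
{p, r, s, t, u} --1--> {p, r, s, u}  [seen]
{p, r, s, t, u} --2--> {p, q, r, s, t, u}  [seen]
{p, q, r, s, t, u} --0--> {p, r, s, u}  [seen]
{p, q, r, s, t, u} --1--> {p, r, s, t, u}  [seen]
{p, q, r, s, t, u} --2--> {p, q, r, s, t, u}  [seen]
Reachable DFA states: {p, r, s}, {r, s, u}, {q, r, s, t, u}, {p, r, s, u}, {p, r, s, t, u}, {p, q, r, s, t, u}.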